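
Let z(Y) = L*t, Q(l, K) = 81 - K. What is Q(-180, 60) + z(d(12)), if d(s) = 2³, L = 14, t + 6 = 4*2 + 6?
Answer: 133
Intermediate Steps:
t = 8 (t = -6 + (4*2 + 6) = -6 + (8 + 6) = -6 + 14 = 8)
d(s) = 8
z(Y) = 112 (z(Y) = 14*8 = 112)
Q(-180, 60) + z(d(12)) = (81 - 1*60) + 112 = (81 - 60) + 112 = 21 + 112 = 133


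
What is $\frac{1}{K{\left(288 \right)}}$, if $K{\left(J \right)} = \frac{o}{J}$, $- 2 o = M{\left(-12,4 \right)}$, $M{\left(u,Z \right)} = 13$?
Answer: $- \frac{576}{13} \approx -44.308$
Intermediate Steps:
$o = - \frac{13}{2}$ ($o = \left(- \frac{1}{2}\right) 13 = - \frac{13}{2} \approx -6.5$)
$K{\left(J \right)} = - \frac{13}{2 J}$
$\frac{1}{K{\left(288 \right)}} = \frac{1}{\left(- \frac{13}{2}\right) \frac{1}{288}} = \frac{1}{- \frac{13}{576}} = - \frac{576}{13}$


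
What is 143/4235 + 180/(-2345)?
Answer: -1109/25795 ≈ -0.042993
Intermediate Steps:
143/4235 + 180/(-2345) = 143*(1/4235) + 180*(-1/2345) = 13/385 - 36/469 = -1109/25795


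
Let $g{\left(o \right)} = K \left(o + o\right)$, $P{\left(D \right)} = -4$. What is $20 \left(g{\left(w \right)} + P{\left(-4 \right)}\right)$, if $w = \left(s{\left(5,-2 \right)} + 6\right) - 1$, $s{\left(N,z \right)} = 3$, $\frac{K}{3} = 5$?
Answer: $4720$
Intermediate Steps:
$K = 15$ ($K = 3 \cdot 5 = 15$)
$w = 8$ ($w = \left(3 + 6\right) - 1 = 9 - 1 = 8$)
$g{\left(o \right)} = 30 o$ ($g{\left(o \right)} = 15 \left(o + o\right) = 15 \cdot 2 o = 30 o$)
$20 \left(g{\left(w \right)} + P{\left(-4 \right)}\right) = 20 \left(30 \cdot 8 - 4\right) = 20 \left(240 - 4\right) = 20 \cdot 236 = 4720$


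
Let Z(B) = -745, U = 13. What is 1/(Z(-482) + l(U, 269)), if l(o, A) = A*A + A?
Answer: 1/71885 ≈ 1.3911e-5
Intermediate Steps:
l(o, A) = A + A² (l(o, A) = A² + A = A + A²)
1/(Z(-482) + l(U, 269)) = 1/(-745 + 269*(1 + 269)) = 1/(-745 + 269*270) = 1/(-745 + 72630) = 1/71885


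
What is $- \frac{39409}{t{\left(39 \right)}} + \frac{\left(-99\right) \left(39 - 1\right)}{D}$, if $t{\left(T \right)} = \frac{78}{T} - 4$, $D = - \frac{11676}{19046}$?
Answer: $\frac{50286799}{1946} \approx 25841.0$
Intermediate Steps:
$D = - \frac{5838}{9523}$ ($D = \left(-11676\right) \frac{1}{19046} = - \frac{5838}{9523} \approx -0.61304$)
$t{\left(T \right)} = -4 + \frac{78}{T}$ ($t{\left(T \right)} = \frac{78}{T} - 4 = -4 + \frac{78}{T}$)
$- \frac{39409}{t{\left(39 \right)}} + \frac{\left(-99\right) \left(39 - 1\right)}{D} = - \frac{39409}{-4 + \frac{78}{39}} + \frac{\left(-99\right) \left(39 - 1\right)}{- \frac{5838}{9523}} = - \frac{39409}{-4 + 78 \cdot \frac{1}{39}} + \left(-99\right) 38 \left(- \frac{9523}{5838}\right) = - \frac{39409}{-4 + 2} - - \frac{5970921}{973} = - \frac{39409}{-2} + \frac{5970921}{973} = \left(-39409\right) \left(- \frac{1}{2}\right) + \frac{5970921}{973} = \frac{39409}{2} + \frac{5970921}{973} = \frac{50286799}{1946}$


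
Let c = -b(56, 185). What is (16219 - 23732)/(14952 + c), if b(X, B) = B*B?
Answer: 7513/19273 ≈ 0.38982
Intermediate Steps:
b(X, B) = B²
c = -34225 (c = -1*185² = -1*34225 = -34225)
(16219 - 23732)/(14952 + c) = (16219 - 23732)/(14952 - 34225) = -7513/(-19273) = -7513*(-1/19273) = 7513/19273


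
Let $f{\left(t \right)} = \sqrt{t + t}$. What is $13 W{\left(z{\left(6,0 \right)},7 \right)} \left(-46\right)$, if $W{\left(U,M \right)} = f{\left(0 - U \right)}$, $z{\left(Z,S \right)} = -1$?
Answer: $- 598 \sqrt{2} \approx -845.7$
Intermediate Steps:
$f{\left(t \right)} = \sqrt{2} \sqrt{t}$ ($f{\left(t \right)} = \sqrt{2 t} = \sqrt{2} \sqrt{t}$)
$W{\left(U,M \right)} = \sqrt{2} \sqrt{- U}$ ($W{\left(U,M \right)} = \sqrt{2} \sqrt{0 - U} = \sqrt{2} \sqrt{- U}$)
$13 W{\left(z{\left(6,0 \right)},7 \right)} \left(-46\right) = 13 \sqrt{2} \sqrt{\left(-1\right) \left(-1\right)} \left(-46\right) = 13 \sqrt{2} \sqrt{1} \left(-46\right) = 13 \sqrt{2} \cdot 1 \left(-46\right) = 13 \sqrt{2} \left(-46\right) = - 598 \sqrt{2}$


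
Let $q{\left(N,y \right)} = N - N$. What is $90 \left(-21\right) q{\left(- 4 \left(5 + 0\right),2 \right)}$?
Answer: $0$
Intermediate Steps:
$q{\left(N,y \right)} = 0$
$90 \left(-21\right) q{\left(- 4 \left(5 + 0\right),2 \right)} = 90 \left(-21\right) 0 = \left(-1890\right) 0 = 0$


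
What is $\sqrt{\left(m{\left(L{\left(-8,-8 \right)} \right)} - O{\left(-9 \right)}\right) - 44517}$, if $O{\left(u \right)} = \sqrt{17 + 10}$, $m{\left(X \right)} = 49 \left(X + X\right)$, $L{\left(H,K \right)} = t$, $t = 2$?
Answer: $\sqrt{-44321 - 3 \sqrt{3}} \approx 210.54 i$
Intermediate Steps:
$L{\left(H,K \right)} = 2$
$m{\left(X \right)} = 98 X$ ($m{\left(X \right)} = 49 \cdot 2 X = 98 X$)
$O{\left(u \right)} = 3 \sqrt{3}$ ($O{\left(u \right)} = \sqrt{27} = 3 \sqrt{3}$)
$\sqrt{\left(m{\left(L{\left(-8,-8 \right)} \right)} - O{\left(-9 \right)}\right) - 44517} = \sqrt{\left(98 \cdot 2 - 3 \sqrt{3}\right) - 44517} = \sqrt{\left(196 - 3 \sqrt{3}\right) - 44517} = \sqrt{-44321 - 3 \sqrt{3}}$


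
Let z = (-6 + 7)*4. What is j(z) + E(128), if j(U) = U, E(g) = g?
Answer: 132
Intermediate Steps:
z = 4 (z = 1*4 = 4)
j(z) + E(128) = 4 + 128 = 132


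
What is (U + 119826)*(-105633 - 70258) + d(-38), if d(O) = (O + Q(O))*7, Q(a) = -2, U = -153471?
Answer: 5917852415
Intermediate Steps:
d(O) = -14 + 7*O (d(O) = (O - 2)*7 = (-2 + O)*7 = -14 + 7*O)
(U + 119826)*(-105633 - 70258) + d(-38) = (-153471 + 119826)*(-105633 - 70258) + (-14 + 7*(-38)) = -33645*(-175891) + (-14 - 266) = 5917852695 - 280 = 5917852415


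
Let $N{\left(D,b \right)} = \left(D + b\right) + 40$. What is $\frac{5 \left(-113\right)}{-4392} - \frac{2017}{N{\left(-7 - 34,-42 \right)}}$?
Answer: $\frac{8882959}{188856} \approx 47.036$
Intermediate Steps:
$N{\left(D,b \right)} = 40 + D + b$
$\frac{5 \left(-113\right)}{-4392} - \frac{2017}{N{\left(-7 - 34,-42 \right)}} = \frac{5 \left(-113\right)}{-4392} - \frac{2017}{40 - 41 - 42} = \left(-565\right) \left(- \frac{1}{4392}\right) - \frac{2017}{40 - 41 - 42} = \frac{565}{4392} - \frac{2017}{-43} = \frac{565}{4392} - - \frac{2017}{43} = \frac{565}{4392} + \frac{2017}{43} = \frac{8882959}{188856}$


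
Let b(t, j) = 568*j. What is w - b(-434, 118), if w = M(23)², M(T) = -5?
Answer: -66999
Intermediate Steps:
w = 25 (w = (-5)² = 25)
w - b(-434, 118) = 25 - 568*118 = 25 - 1*67024 = 25 - 67024 = -66999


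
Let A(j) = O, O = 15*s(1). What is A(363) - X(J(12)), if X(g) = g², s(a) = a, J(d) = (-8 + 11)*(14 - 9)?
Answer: -210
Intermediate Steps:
J(d) = 15 (J(d) = 3*5 = 15)
O = 15 (O = 15*1 = 15)
A(j) = 15
A(363) - X(J(12)) = 15 - 1*15² = 15 - 1*225 = 15 - 225 = -210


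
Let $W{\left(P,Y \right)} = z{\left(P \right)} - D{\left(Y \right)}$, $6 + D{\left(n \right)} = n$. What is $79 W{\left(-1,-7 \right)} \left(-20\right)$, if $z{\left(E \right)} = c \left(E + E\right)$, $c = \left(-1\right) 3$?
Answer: $-30020$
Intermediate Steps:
$c = -3$
$D{\left(n \right)} = -6 + n$
$z{\left(E \right)} = - 6 E$ ($z{\left(E \right)} = - 3 \left(E + E\right) = - 3 \cdot 2 E = - 6 E$)
$W{\left(P,Y \right)} = 6 - Y - 6 P$ ($W{\left(P,Y \right)} = - 6 P - \left(-6 + Y\right) = 6 - Y - 6 P$)
$79 W{\left(-1,-7 \right)} \left(-20\right) = 79 \left(6 - -7 - -6\right) \left(-20\right) = 79 \left(6 + 7 + 6\right) \left(-20\right) = 79 \cdot 19 \left(-20\right) = 1501 \left(-20\right) = -30020$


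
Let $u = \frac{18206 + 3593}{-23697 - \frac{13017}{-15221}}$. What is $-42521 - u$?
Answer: $- \frac{15336100806841}{360679020} \approx -42520.0$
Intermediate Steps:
$u = - \frac{331802579}{360679020}$ ($u = \frac{21799}{-23697 - - \frac{13017}{15221}} = \frac{21799}{-23697 + \frac{13017}{15221}} = \frac{21799}{- \frac{360679020}{15221}} = 21799 \left(- \frac{15221}{360679020}\right) = - \frac{331802579}{360679020} \approx -0.91994$)
$-42521 - u = -42521 - - \frac{331802579}{360679020} = -42521 + \frac{331802579}{360679020} = - \frac{15336100806841}{360679020}$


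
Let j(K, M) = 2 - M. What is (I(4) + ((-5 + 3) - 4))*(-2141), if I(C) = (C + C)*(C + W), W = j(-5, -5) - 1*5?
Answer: -89922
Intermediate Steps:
W = 2 (W = (2 - 1*(-5)) - 1*5 = (2 + 5) - 5 = 7 - 5 = 2)
I(C) = 2*C*(2 + C) (I(C) = (C + C)*(C + 2) = (2*C)*(2 + C) = 2*C*(2 + C))
(I(4) + ((-5 + 3) - 4))*(-2141) = (2*4*(2 + 4) + ((-5 + 3) - 4))*(-2141) = (2*4*6 + (-2 - 4))*(-2141) = (48 - 6)*(-2141) = 42*(-2141) = -89922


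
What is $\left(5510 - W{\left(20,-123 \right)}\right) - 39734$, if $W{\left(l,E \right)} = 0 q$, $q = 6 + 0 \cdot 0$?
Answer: $-34224$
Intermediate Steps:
$q = 6$ ($q = 6 + 0 = 6$)
$W{\left(l,E \right)} = 0$ ($W{\left(l,E \right)} = 0 \cdot 6 = 0$)
$\left(5510 - W{\left(20,-123 \right)}\right) - 39734 = \left(5510 - 0\right) - 39734 = \left(5510 + 0\right) - 39734 = 5510 - 39734 = -34224$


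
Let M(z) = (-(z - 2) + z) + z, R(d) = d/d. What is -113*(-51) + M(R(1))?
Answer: 5766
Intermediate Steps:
R(d) = 1
M(z) = 2 + z (M(z) = (-(-2 + z) + z) + z = ((2 - z) + z) + z = 2 + z)
-113*(-51) + M(R(1)) = -113*(-51) + (2 + 1) = 5763 + 3 = 5766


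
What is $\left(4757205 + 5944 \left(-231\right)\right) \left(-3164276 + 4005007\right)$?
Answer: $2845152247071$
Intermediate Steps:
$\left(4757205 + 5944 \left(-231\right)\right) \left(-3164276 + 4005007\right) = \left(4757205 - 1373064\right) 840731 = 3384141 \cdot 840731 = 2845152247071$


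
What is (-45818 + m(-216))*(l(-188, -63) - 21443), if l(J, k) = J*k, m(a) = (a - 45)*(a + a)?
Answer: -642499466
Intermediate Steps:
m(a) = 2*a*(-45 + a) (m(a) = (-45 + a)*(2*a) = 2*a*(-45 + a))
(-45818 + m(-216))*(l(-188, -63) - 21443) = (-45818 + 2*(-216)*(-45 - 216))*(-188*(-63) - 21443) = (-45818 + 2*(-216)*(-261))*(11844 - 21443) = (-45818 + 112752)*(-9599) = 66934*(-9599) = -642499466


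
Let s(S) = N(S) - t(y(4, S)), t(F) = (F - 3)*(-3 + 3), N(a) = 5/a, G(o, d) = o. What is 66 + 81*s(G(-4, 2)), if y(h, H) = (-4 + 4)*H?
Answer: -141/4 ≈ -35.250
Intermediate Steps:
y(h, H) = 0 (y(h, H) = 0*H = 0)
t(F) = 0 (t(F) = (-3 + F)*0 = 0)
s(S) = 5/S (s(S) = 5/S - 1*0 = 5/S + 0 = 5/S)
66 + 81*s(G(-4, 2)) = 66 + 81*(5/(-4)) = 66 + 81*(5*(-1/4)) = 66 + 81*(-5/4) = 66 - 405/4 = -141/4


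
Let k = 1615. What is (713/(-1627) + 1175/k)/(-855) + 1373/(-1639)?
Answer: -68574020901/81826247305 ≈ -0.83804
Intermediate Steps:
(713/(-1627) + 1175/k)/(-855) + 1373/(-1639) = (713/(-1627) + 1175/1615)/(-855) + 1373/(-1639) = (713*(-1/1627) + 1175*(1/1615))*(-1/855) + 1373*(-1/1639) = (-713/1627 + 235/323)*(-1/855) - 1373/1639 = (152046/525521)*(-1/855) - 1373/1639 = -16894/49924495 - 1373/1639 = -68574020901/81826247305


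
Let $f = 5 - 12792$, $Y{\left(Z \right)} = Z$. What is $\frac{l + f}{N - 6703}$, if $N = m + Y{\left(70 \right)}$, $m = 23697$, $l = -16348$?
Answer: $- \frac{29135}{17064} \approx -1.7074$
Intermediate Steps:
$f = -12787$ ($f = 5 - 12792 = -12787$)
$N = 23767$ ($N = 23697 + 70 = 23767$)
$\frac{l + f}{N - 6703} = \frac{-16348 - 12787}{23767 - 6703} = - \frac{29135}{17064}$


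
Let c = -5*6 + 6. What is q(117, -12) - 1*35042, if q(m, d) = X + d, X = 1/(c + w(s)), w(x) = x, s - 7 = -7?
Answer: -841297/24 ≈ -35054.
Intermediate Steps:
s = 0 (s = 7 - 7 = 0)
c = -24 (c = -30 + 6 = -24)
X = -1/24 (X = 1/(-24 + 0) = 1/(-24) = -1/24 ≈ -0.041667)
q(m, d) = -1/24 + d
q(117, -12) - 1*35042 = (-1/24 - 12) - 1*35042 = -289/24 - 35042 = -841297/24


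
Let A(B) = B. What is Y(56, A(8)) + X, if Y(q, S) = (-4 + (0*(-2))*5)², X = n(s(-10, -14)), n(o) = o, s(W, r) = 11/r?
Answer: 213/14 ≈ 15.214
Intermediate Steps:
X = -11/14 (X = 11/(-14) = 11*(-1/14) = -11/14 ≈ -0.78571)
Y(q, S) = 16 (Y(q, S) = (-4 + 0*5)² = (-4 + 0)² = (-4)² = 16)
Y(56, A(8)) + X = 16 - 11/14 = 213/14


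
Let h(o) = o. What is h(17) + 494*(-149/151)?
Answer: -71039/151 ≈ -470.46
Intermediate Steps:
h(17) + 494*(-149/151) = 17 + 494*(-149/151) = 17 - 73606/151 = -71039/151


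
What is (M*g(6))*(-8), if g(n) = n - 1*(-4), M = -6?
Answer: 480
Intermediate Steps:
g(n) = 4 + n (g(n) = n + 4 = 4 + n)
(M*g(6))*(-8) = -6*(4 + 6)*(-8) = -6*10*(-8) = -60*(-8) = 480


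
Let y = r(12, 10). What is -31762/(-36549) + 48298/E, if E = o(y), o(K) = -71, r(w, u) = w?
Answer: -1762988500/2594979 ≈ -679.38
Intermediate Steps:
y = 12
E = -71
-31762/(-36549) + 48298/E = -31762/(-36549) + 48298/(-71) = -31762*(-1/36549) + 48298*(-1/71) = 31762/36549 - 48298/71 = -1762988500/2594979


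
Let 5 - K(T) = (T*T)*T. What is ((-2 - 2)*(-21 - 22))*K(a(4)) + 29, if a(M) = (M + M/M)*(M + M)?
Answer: -11007111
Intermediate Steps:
a(M) = 2*M*(1 + M) (a(M) = (M + 1)*(2*M) = (1 + M)*(2*M) = 2*M*(1 + M))
K(T) = 5 - T**3 (K(T) = 5 - T*T*T = 5 - T**2*T = 5 - T**3)
((-2 - 2)*(-21 - 22))*K(a(4)) + 29 = ((-2 - 2)*(-21 - 22))*(5 - (2*4*(1 + 4))**3) + 29 = (-4*(-43))*(5 - (2*4*5)**3) + 29 = 172*(5 - 1*40**3) + 29 = 172*(5 - 1*64000) + 29 = 172*(5 - 64000) + 29 = 172*(-63995) + 29 = -11007140 + 29 = -11007111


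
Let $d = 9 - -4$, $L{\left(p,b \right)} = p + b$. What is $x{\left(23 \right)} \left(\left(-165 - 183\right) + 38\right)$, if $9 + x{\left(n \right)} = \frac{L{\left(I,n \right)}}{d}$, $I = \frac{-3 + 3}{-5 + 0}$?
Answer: $\frac{29140}{13} \approx 2241.5$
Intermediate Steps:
$I = 0$ ($I = \frac{0}{-5} = 0 \left(- \frac{1}{5}\right) = 0$)
$L{\left(p,b \right)} = b + p$
$d = 13$ ($d = 9 + 4 = 13$)
$x{\left(n \right)} = -9 + \frac{n}{13}$ ($x{\left(n \right)} = -9 + \frac{n + 0}{13} = -9 + n \frac{1}{13} = -9 + \frac{n}{13}$)
$x{\left(23 \right)} \left(\left(-165 - 183\right) + 38\right) = \left(-9 + \frac{1}{13} \cdot 23\right) \left(\left(-165 - 183\right) + 38\right) = \left(-9 + \frac{23}{13}\right) \left(-348 + 38\right) = \left(- \frac{94}{13}\right) \left(-310\right) = \frac{29140}{13}$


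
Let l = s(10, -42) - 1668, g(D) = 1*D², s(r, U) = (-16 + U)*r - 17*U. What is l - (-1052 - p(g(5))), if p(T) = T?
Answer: -457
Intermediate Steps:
s(r, U) = -17*U + r*(-16 + U) (s(r, U) = r*(-16 + U) - 17*U = -17*U + r*(-16 + U))
g(D) = D²
l = -1534 (l = (-17*(-42) - 16*10 - 42*10) - 1668 = (714 - 160 - 420) - 1668 = 134 - 1668 = -1534)
l - (-1052 - p(g(5))) = -1534 - (-1052 - 1*5²) = -1534 - (-1052 - 1*25) = -1534 - (-1052 - 25) = -1534 - 1*(-1077) = -1534 + 1077 = -457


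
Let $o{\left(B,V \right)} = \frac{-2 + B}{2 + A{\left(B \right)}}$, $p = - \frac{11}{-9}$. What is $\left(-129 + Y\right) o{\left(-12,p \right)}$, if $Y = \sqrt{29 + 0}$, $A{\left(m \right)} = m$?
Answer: $- \frac{903}{5} + \frac{7 \sqrt{29}}{5} \approx -173.06$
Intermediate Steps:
$p = \frac{11}{9}$ ($p = \left(-11\right) \left(- \frac{1}{9}\right) = \frac{11}{9} \approx 1.2222$)
$o{\left(B,V \right)} = \frac{-2 + B}{2 + B}$
$Y = \sqrt{29} \approx 5.3852$
$\left(-129 + Y\right) o{\left(-12,p \right)} = \left(-129 + \sqrt{29}\right) \frac{-2 - 12}{2 - 12} = \left(-129 + \sqrt{29}\right) \frac{1}{-10} \left(-14\right) = \left(-129 + \sqrt{29}\right) \left(\left(- \frac{1}{10}\right) \left(-14\right)\right) = \left(-129 + \sqrt{29}\right) \frac{7}{5} = - \frac{903}{5} + \frac{7 \sqrt{29}}{5}$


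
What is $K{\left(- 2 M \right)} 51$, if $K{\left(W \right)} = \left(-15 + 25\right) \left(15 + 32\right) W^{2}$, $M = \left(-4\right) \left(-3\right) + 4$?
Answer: $24545280$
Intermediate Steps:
$M = 16$ ($M = 12 + 4 = 16$)
$K{\left(W \right)} = 470 W^{2}$ ($K{\left(W \right)} = 10 \cdot 47 W^{2} = 470 W^{2}$)
$K{\left(- 2 M \right)} 51 = 470 \left(\left(-2\right) 16\right)^{2} \cdot 51 = 470 \left(-32\right)^{2} \cdot 51 = 470 \cdot 1024 \cdot 51 = 481280 \cdot 51 = 24545280$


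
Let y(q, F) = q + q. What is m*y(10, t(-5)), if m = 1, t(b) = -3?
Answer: 20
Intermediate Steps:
y(q, F) = 2*q
m*y(10, t(-5)) = 1*(2*10) = 1*20 = 20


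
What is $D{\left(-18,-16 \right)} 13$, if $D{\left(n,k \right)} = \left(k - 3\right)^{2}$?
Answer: $4693$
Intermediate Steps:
$D{\left(n,k \right)} = \left(-3 + k\right)^{2}$
$D{\left(-18,-16 \right)} 13 = \left(-3 - 16\right)^{2} \cdot 13 = \left(-19\right)^{2} \cdot 13 = 361 \cdot 13 = 4693$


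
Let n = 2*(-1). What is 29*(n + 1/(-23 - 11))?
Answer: -2001/34 ≈ -58.853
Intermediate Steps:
n = -2
29*(n + 1/(-23 - 11)) = 29*(-2 + 1/(-23 - 11)) = 29*(-2 + 1/(-34)) = 29*(-2 - 1/34) = 29*(-69/34) = -2001/34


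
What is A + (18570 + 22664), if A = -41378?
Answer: -144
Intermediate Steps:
A + (18570 + 22664) = -41378 + (18570 + 22664) = -41378 + 41234 = -144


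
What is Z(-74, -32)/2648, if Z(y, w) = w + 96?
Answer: 8/331 ≈ 0.024169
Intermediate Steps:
Z(y, w) = 96 + w
Z(-74, -32)/2648 = (96 - 32)/2648 = 64*(1/2648) = 8/331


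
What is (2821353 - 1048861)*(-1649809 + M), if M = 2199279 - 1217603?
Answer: -1184260397436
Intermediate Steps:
M = 981676
(2821353 - 1048861)*(-1649809 + M) = (2821353 - 1048861)*(-1649809 + 981676) = 1772492*(-668133) = -1184260397436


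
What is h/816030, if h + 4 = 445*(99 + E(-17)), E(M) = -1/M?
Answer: 374656/6936255 ≈ 0.054014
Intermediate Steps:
h = 749312/17 (h = -4 + 445*(99 - 1/(-17)) = -4 + 445*(99 - 1*(-1/17)) = -4 + 445*(99 + 1/17) = -4 + 445*(1684/17) = -4 + 749380/17 = 749312/17 ≈ 44077.)
h/816030 = (749312/17)/816030 = (749312/17)*(1/816030) = 374656/6936255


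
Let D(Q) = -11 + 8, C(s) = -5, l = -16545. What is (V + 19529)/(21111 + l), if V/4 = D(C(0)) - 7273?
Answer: -9575/4566 ≈ -2.0970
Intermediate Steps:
D(Q) = -3
V = -29104 (V = 4*(-3 - 7273) = 4*(-7276) = -29104)
(V + 19529)/(21111 + l) = (-29104 + 19529)/(21111 - 16545) = -9575/4566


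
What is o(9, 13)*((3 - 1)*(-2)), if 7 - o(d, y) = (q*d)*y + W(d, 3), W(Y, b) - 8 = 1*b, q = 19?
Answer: 8908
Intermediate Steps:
W(Y, b) = 8 + b (W(Y, b) = 8 + 1*b = 8 + b)
o(d, y) = -4 - 19*d*y (o(d, y) = 7 - ((19*d)*y + (8 + 3)) = 7 - (19*d*y + 11) = 7 - (11 + 19*d*y) = 7 + (-11 - 19*d*y) = -4 - 19*d*y)
o(9, 13)*((3 - 1)*(-2)) = (-4 - 19*9*13)*((3 - 1)*(-2)) = (-4 - 2223)*(2*(-2)) = -2227*(-4) = 8908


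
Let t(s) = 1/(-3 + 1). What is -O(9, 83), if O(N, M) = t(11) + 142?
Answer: -283/2 ≈ -141.50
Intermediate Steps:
t(s) = -½ (t(s) = 1/(-2) = -½)
O(N, M) = 283/2 (O(N, M) = -½ + 142 = 283/2)
-O(9, 83) = -1*283/2 = -283/2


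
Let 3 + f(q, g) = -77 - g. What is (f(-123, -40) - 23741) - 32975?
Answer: -56756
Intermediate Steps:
f(q, g) = -80 - g (f(q, g) = -3 + (-77 - g) = -80 - g)
(f(-123, -40) - 23741) - 32975 = ((-80 - 1*(-40)) - 23741) - 32975 = ((-80 + 40) - 23741) - 32975 = (-40 - 23741) - 32975 = -23781 - 32975 = -56756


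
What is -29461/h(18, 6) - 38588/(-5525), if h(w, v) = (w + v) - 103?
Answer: 165820477/436475 ≈ 379.91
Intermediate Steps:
h(w, v) = -103 + v + w (h(w, v) = (v + w) - 103 = -103 + v + w)
-29461/h(18, 6) - 38588/(-5525) = -29461/(-103 + 6 + 18) - 38588/(-5525) = -29461/(-79) - 38588*(-1/5525) = -29461*(-1/79) + 38588/5525 = 29461/79 + 38588/5525 = 165820477/436475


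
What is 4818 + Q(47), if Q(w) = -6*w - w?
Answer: 4489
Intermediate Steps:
Q(w) = -7*w
4818 + Q(47) = 4818 - 7*47 = 4818 - 329 = 4489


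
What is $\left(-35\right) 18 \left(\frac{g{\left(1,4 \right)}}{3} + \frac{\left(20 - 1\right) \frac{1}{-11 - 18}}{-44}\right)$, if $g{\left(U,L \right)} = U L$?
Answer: $- \frac{541905}{638} \approx -849.38$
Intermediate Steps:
$g{\left(U,L \right)} = L U$
$\left(-35\right) 18 \left(\frac{g{\left(1,4 \right)}}{3} + \frac{\left(20 - 1\right) \frac{1}{-11 - 18}}{-44}\right) = \left(-35\right) 18 \left(\frac{4 \cdot 1}{3} + \frac{\left(20 - 1\right) \frac{1}{-11 - 18}}{-44}\right) = - 630 \left(4 \cdot \frac{1}{3} + \frac{19}{-29} \left(- \frac{1}{44}\right)\right) = - 630 \left(\frac{4}{3} + 19 \left(- \frac{1}{29}\right) \left(- \frac{1}{44}\right)\right) = - 630 \left(\frac{4}{3} - - \frac{19}{1276}\right) = - 630 \left(\frac{4}{3} + \frac{19}{1276}\right) = \left(-630\right) \frac{5161}{3828} = - \frac{541905}{638}$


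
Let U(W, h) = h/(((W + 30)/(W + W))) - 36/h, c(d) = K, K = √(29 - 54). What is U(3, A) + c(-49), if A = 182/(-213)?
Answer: 8949938/213213 + 5*I ≈ 41.977 + 5.0*I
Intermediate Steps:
K = 5*I (K = √(-25) = 5*I ≈ 5.0*I)
c(d) = 5*I
A = -182/213 (A = 182*(-1/213) = -182/213 ≈ -0.85446)
U(W, h) = -36/h + 2*W*h/(30 + W) (U(W, h) = h/(((30 + W)/((2*W)))) - 36/h = h/(((30 + W)*(1/(2*W)))) - 36/h = h/(((30 + W)/(2*W))) - 36/h = h*(2*W/(30 + W)) - 36/h = 2*W*h/(30 + W) - 36/h = -36/h + 2*W*h/(30 + W))
U(3, A) + c(-49) = 2*(-540 - 18*3 + 3*(-182/213)²)/((-182/213)*(30 + 3)) + 5*I = 2*(-213/182)*(-540 - 54 + 3*(33124/45369))/33 + 5*I = 2*(-213/182)*(1/33)*(-540 - 54 + 33124/15123) + 5*I = 2*(-213/182)*(1/33)*(-8949938/15123) + 5*I = 8949938/213213 + 5*I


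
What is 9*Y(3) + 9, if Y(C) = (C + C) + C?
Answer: 90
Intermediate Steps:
Y(C) = 3*C (Y(C) = 2*C + C = 3*C)
9*Y(3) + 9 = 9*(3*3) + 9 = 9*9 + 9 = 81 + 9 = 90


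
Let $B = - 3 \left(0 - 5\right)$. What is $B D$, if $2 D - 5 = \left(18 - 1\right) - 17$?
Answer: $\frac{75}{2} \approx 37.5$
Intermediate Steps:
$B = 15$ ($B = \left(-3\right) \left(-5\right) = 15$)
$D = \frac{5}{2}$ ($D = \frac{5}{2} + \frac{\left(18 - 1\right) - 17}{2} = \frac{5}{2} + \frac{17 - 17}{2} = \frac{5}{2} + \frac{1}{2} \cdot 0 = \frac{5}{2} + 0 = \frac{5}{2} \approx 2.5$)
$B D = 15 \cdot \frac{5}{2} = \frac{75}{2}$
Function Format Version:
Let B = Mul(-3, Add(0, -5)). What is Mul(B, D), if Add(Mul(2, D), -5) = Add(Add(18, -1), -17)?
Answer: Rational(75, 2) ≈ 37.500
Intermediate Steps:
B = 15 (B = Mul(-3, -5) = 15)
D = Rational(5, 2) (D = Add(Rational(5, 2), Mul(Rational(1, 2), Add(Add(18, -1), -17))) = Add(Rational(5, 2), Mul(Rational(1, 2), Add(17, -17))) = Add(Rational(5, 2), Mul(Rational(1, 2), 0)) = Add(Rational(5, 2), 0) = Rational(5, 2) ≈ 2.5000)
Mul(B, D) = Mul(15, Rational(5, 2)) = Rational(75, 2)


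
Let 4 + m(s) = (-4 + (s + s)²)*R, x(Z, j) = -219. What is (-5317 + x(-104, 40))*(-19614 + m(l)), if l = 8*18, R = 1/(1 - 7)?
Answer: 555393664/3 ≈ 1.8513e+8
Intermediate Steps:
R = -⅙ (R = 1/(-6) = -⅙ ≈ -0.16667)
l = 144
m(s) = -10/3 - 2*s²/3 (m(s) = -4 + (-4 + (s + s)²)*(-⅙) = -4 + (-4 + (2*s)²)*(-⅙) = -4 + (-4 + 4*s²)*(-⅙) = -4 + (⅔ - 2*s²/3) = -10/3 - 2*s²/3)
(-5317 + x(-104, 40))*(-19614 + m(l)) = (-5317 - 219)*(-19614 + (-10/3 - ⅔*144²)) = -5536*(-19614 + (-10/3 - ⅔*20736)) = -5536*(-19614 + (-10/3 - 13824)) = -5536*(-19614 - 41482/3) = -5536*(-100324/3) = 555393664/3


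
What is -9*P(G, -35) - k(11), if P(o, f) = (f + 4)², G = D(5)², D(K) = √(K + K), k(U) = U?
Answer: -8660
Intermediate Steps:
D(K) = √2*√K (D(K) = √(2*K) = √2*√K)
G = 10 (G = (√2*√5)² = (√10)² = 10)
P(o, f) = (4 + f)²
-9*P(G, -35) - k(11) = -9*(4 - 35)² - 1*11 = -9*(-31)² - 11 = -9*961 - 11 = -8649 - 11 = -8660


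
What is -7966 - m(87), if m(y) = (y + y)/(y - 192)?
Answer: -278752/35 ≈ -7964.3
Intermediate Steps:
m(y) = 2*y/(-192 + y) (m(y) = (2*y)/(-192 + y) = 2*y/(-192 + y))
-7966 - m(87) = -7966 - 2*87/(-192 + 87) = -7966 - 2*87/(-105) = -7966 - 2*87*(-1)/105 = -7966 - 1*(-58/35) = -7966 + 58/35 = -278752/35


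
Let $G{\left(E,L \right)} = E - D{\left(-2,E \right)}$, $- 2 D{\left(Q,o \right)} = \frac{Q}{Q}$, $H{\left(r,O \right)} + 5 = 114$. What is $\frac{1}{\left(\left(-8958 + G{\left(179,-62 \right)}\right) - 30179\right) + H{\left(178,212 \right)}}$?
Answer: $- \frac{2}{77697} \approx -2.5741 \cdot 10^{-5}$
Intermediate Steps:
$H{\left(r,O \right)} = 109$ ($H{\left(r,O \right)} = -5 + 114 = 109$)
$D{\left(Q,o \right)} = - \frac{1}{2}$ ($D{\left(Q,o \right)} = - \frac{Q \frac{1}{Q}}{2} = \left(- \frac{1}{2}\right) 1 = - \frac{1}{2}$)
$G{\left(E,L \right)} = \frac{1}{2} + E$ ($G{\left(E,L \right)} = E - - \frac{1}{2} = E + \frac{1}{2} = \frac{1}{2} + E$)
$\frac{1}{\left(\left(-8958 + G{\left(179,-62 \right)}\right) - 30179\right) + H{\left(178,212 \right)}} = \frac{1}{\left(\left(-8958 + \left(\frac{1}{2} + 179\right)\right) - 30179\right) + 109} = \frac{1}{\left(\left(-8958 + \frac{359}{2}\right) - 30179\right) + 109} = \frac{1}{\left(- \frac{17557}{2} - 30179\right) + 109} = \frac{1}{- \frac{77915}{2} + 109} = \frac{1}{- \frac{77697}{2}} = - \frac{2}{77697}$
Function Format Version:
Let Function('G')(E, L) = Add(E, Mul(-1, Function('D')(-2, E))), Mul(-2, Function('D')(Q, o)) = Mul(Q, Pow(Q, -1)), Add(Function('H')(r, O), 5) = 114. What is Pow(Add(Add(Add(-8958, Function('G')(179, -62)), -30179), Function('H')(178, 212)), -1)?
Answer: Rational(-2, 77697) ≈ -2.5741e-5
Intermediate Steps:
Function('H')(r, O) = 109 (Function('H')(r, O) = Add(-5, 114) = 109)
Function('D')(Q, o) = Rational(-1, 2) (Function('D')(Q, o) = Mul(Rational(-1, 2), Mul(Q, Pow(Q, -1))) = Mul(Rational(-1, 2), 1) = Rational(-1, 2))
Function('G')(E, L) = Add(Rational(1, 2), E) (Function('G')(E, L) = Add(E, Mul(-1, Rational(-1, 2))) = Add(E, Rational(1, 2)) = Add(Rational(1, 2), E))
Pow(Add(Add(Add(-8958, Function('G')(179, -62)), -30179), Function('H')(178, 212)), -1) = Pow(Add(Add(Add(-8958, Add(Rational(1, 2), 179)), -30179), 109), -1) = Pow(Add(Add(Add(-8958, Rational(359, 2)), -30179), 109), -1) = Pow(Add(Add(Rational(-17557, 2), -30179), 109), -1) = Pow(Add(Rational(-77915, 2), 109), -1) = Pow(Rational(-77697, 2), -1) = Rational(-2, 77697)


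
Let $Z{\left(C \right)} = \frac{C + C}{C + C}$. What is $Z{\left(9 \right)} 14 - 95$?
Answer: $-81$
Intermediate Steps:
$Z{\left(C \right)} = 1$ ($Z{\left(C \right)} = \frac{2 C}{2 C} = 2 C \frac{1}{2 C} = 1$)
$Z{\left(9 \right)} 14 - 95 = 1 \cdot 14 - 95 = 14 - 95 = -81$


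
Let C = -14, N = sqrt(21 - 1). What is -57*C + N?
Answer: 798 + 2*sqrt(5) ≈ 802.47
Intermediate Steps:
N = 2*sqrt(5) (N = sqrt(20) = 2*sqrt(5) ≈ 4.4721)
-57*C + N = -57*(-14) + 2*sqrt(5) = 798 + 2*sqrt(5)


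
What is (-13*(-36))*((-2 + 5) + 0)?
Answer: 1404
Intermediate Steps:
(-13*(-36))*((-2 + 5) + 0) = 468*(3 + 0) = 468*3 = 1404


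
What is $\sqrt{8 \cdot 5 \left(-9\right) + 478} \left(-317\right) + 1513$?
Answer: $1513 - 317 \sqrt{118} \approx -1930.5$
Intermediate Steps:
$\sqrt{8 \cdot 5 \left(-9\right) + 478} \left(-317\right) + 1513 = \sqrt{40 \left(-9\right) + 478} \left(-317\right) + 1513 = \sqrt{-360 + 478} \left(-317\right) + 1513 = \sqrt{118} \left(-317\right) + 1513 = - 317 \sqrt{118} + 1513 = 1513 - 317 \sqrt{118}$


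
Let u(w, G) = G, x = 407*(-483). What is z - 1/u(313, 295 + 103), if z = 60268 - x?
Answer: 102225901/398 ≈ 2.5685e+5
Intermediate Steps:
x = -196581
z = 256849 (z = 60268 - 1*(-196581) = 60268 + 196581 = 256849)
z - 1/u(313, 295 + 103) = 256849 - 1/(295 + 103) = 256849 - 1/398 = 102225901/398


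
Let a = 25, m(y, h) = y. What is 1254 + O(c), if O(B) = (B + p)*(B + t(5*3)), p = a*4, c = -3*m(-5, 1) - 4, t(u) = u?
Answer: 4140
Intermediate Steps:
c = 11 (c = -3*(-5) - 4 = 15 - 4 = 11)
p = 100 (p = 25*4 = 100)
O(B) = (15 + B)*(100 + B) (O(B) = (B + 100)*(B + 5*3) = (100 + B)*(B + 15) = (100 + B)*(15 + B) = (15 + B)*(100 + B))
1254 + O(c) = 1254 + (1500 + 11² + 115*11) = 1254 + (1500 + 121 + 1265) = 1254 + 2886 = 4140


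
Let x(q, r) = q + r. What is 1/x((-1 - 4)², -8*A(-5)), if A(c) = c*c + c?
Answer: -1/135 ≈ -0.0074074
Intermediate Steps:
A(c) = c + c² (A(c) = c² + c = c + c²)
1/x((-1 - 4)², -8*A(-5)) = 1/((-1 - 4)² - (-40)*(1 - 5)) = 1/((-5)² - (-40)*(-4)) = 1/(25 - 8*20) = 1/(25 - 160) = 1/(-135) = -1/135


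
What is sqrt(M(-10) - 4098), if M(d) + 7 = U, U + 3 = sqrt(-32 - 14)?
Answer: sqrt(-4108 + I*sqrt(46)) ≈ 0.0529 + 64.094*I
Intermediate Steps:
U = -3 + I*sqrt(46) (U = -3 + sqrt(-32 - 14) = -3 + sqrt(-46) = -3 + I*sqrt(46) ≈ -3.0 + 6.7823*I)
M(d) = -10 + I*sqrt(46) (M(d) = -7 + (-3 + I*sqrt(46)) = -10 + I*sqrt(46))
sqrt(M(-10) - 4098) = sqrt((-10 + I*sqrt(46)) - 4098) = sqrt(-4108 + I*sqrt(46))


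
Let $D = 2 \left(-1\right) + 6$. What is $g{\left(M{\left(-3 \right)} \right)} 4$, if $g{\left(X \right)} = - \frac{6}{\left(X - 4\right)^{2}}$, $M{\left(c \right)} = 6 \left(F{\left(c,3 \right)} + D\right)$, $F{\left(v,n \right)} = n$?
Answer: $- \frac{6}{361} \approx -0.01662$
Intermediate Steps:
$D = 4$ ($D = -2 + 6 = 4$)
$M{\left(c \right)} = 42$ ($M{\left(c \right)} = 6 \left(3 + 4\right) = 6 \cdot 7 = 42$)
$g{\left(X \right)} = - \frac{6}{\left(-4 + X\right)^{2}}$
$g{\left(M{\left(-3 \right)} \right)} 4 = - \frac{6}{\left(-4 + 42\right)^{2}} \cdot 4 = - \frac{6}{1444} \cdot 4 = \left(-6\right) \frac{1}{1444} \cdot 4 = \left(- \frac{3}{722}\right) 4 = - \frac{6}{361}$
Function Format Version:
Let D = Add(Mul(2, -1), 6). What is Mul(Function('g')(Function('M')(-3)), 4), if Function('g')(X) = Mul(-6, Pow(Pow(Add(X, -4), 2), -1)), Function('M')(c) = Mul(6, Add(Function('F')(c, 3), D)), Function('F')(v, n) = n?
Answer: Rational(-6, 361) ≈ -0.016620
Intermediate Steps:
D = 4 (D = Add(-2, 6) = 4)
Function('M')(c) = 42 (Function('M')(c) = Mul(6, Add(3, 4)) = Mul(6, 7) = 42)
Function('g')(X) = Mul(-6, Pow(Add(-4, X), -2)) (Function('g')(X) = Mul(-6, Pow(Pow(Add(-4, X), 2), -1)) = Mul(-6, Pow(Add(-4, X), -2)))
Mul(Function('g')(Function('M')(-3)), 4) = Mul(Mul(-6, Pow(Add(-4, 42), -2)), 4) = Mul(Mul(-6, Pow(38, -2)), 4) = Mul(Mul(-6, Rational(1, 1444)), 4) = Mul(Rational(-3, 722), 4) = Rational(-6, 361)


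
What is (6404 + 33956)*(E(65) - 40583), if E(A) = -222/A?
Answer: -21294880424/13 ≈ -1.6381e+9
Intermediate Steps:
(6404 + 33956)*(E(65) - 40583) = (6404 + 33956)*(-222/65 - 40583) = 40360*(-222*1/65 - 40583) = 40360*(-222/65 - 40583) = 40360*(-2638117/65) = -21294880424/13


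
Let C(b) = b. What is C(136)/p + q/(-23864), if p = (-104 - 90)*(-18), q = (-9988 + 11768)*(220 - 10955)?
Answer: 219504701/274122 ≈ 800.76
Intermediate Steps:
q = -19108300 (q = 1780*(-10735) = -19108300)
p = 3492 (p = -194*(-18) = 3492)
C(136)/p + q/(-23864) = 136/3492 - 19108300/(-23864) = 136*(1/3492) - 19108300*(-1/23864) = 34/873 + 251425/314 = 219504701/274122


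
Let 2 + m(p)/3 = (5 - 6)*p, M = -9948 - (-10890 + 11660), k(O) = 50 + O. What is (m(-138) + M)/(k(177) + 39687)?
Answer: -5155/19957 ≈ -0.25831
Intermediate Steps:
M = -10718 (M = -9948 - 1*770 = -9948 - 770 = -10718)
m(p) = -6 - 3*p (m(p) = -6 + 3*((5 - 6)*p) = -6 + 3*(-p) = -6 - 3*p)
(m(-138) + M)/(k(177) + 39687) = ((-6 - 3*(-138)) - 10718)/((50 + 177) + 39687) = ((-6 + 414) - 10718)/(227 + 39687) = (408 - 10718)/39914 = -10310*1/39914 = -5155/19957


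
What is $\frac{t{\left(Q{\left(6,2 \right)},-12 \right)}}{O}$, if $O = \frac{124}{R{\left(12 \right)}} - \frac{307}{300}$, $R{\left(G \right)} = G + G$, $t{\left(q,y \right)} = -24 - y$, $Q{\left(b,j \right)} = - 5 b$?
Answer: $- \frac{3600}{1243} \approx -2.8962$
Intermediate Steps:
$R{\left(G \right)} = 2 G$
$O = \frac{1243}{300}$ ($O = \frac{124}{2 \cdot 12} - \frac{307}{300} = \frac{124}{24} - \frac{307}{300} = 124 \cdot \frac{1}{24} - \frac{307}{300} = \frac{31}{6} - \frac{307}{300} = \frac{1243}{300} \approx 4.1433$)
$\frac{t{\left(Q{\left(6,2 \right)},-12 \right)}}{O} = \frac{-24 - -12}{\frac{1243}{300}} = \left(-24 + 12\right) \frac{300}{1243} = \left(-12\right) \frac{300}{1243} = - \frac{3600}{1243}$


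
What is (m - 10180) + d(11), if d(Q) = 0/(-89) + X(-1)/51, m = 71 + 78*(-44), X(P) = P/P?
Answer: -690590/51 ≈ -13541.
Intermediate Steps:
X(P) = 1
m = -3361 (m = 71 - 3432 = -3361)
d(Q) = 1/51 (d(Q) = 0/(-89) + 1/51 = 0*(-1/89) + 1*(1/51) = 0 + 1/51 = 1/51)
(m - 10180) + d(11) = (-3361 - 10180) + 1/51 = -13541 + 1/51 = -690590/51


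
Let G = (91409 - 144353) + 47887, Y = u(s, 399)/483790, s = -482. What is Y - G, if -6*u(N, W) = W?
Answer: 4893051927/967580 ≈ 5057.0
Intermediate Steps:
u(N, W) = -W/6
Y = -133/967580 (Y = -⅙*399/483790 = -133/2*1/483790 = -133/967580 ≈ -0.00013746)
G = -5057 (G = -52944 + 47887 = -5057)
Y - G = -133/967580 - 1*(-5057) = -133/967580 + 5057 = 4893051927/967580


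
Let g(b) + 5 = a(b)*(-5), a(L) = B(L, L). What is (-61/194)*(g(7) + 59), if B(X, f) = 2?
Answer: -1342/97 ≈ -13.835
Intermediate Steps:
a(L) = 2
g(b) = -15 (g(b) = -5 + 2*(-5) = -5 - 10 = -15)
(-61/194)*(g(7) + 59) = (-61/194)*(-15 + 59) = -61*1/194*44 = -61/194*44 = -1342/97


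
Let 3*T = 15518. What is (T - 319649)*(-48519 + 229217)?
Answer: -170475733442/3 ≈ -5.6825e+10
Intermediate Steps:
T = 15518/3 (T = (⅓)*15518 = 15518/3 ≈ 5172.7)
(T - 319649)*(-48519 + 229217) = (15518/3 - 319649)*(-48519 + 229217) = -943429/3*180698 = -170475733442/3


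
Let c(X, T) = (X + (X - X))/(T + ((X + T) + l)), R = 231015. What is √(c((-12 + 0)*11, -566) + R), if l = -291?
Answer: 21*√1266667235/1555 ≈ 480.64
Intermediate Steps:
c(X, T) = X/(-291 + X + 2*T) (c(X, T) = (X + (X - X))/(T + ((X + T) - 291)) = (X + 0)/(T + ((T + X) - 291)) = X/(T + (-291 + T + X)) = X/(-291 + X + 2*T))
√(c((-12 + 0)*11, -566) + R) = √(((-12 + 0)*11)/(-291 + (-12 + 0)*11 + 2*(-566)) + 231015) = √((-12*11)/(-291 - 12*11 - 1132) + 231015) = √(-132/(-291 - 132 - 1132) + 231015) = √(-132/(-1555) + 231015) = √(-132*(-1/1555) + 231015) = √(132/1555 + 231015) = √(359228457/1555) = 21*√1266667235/1555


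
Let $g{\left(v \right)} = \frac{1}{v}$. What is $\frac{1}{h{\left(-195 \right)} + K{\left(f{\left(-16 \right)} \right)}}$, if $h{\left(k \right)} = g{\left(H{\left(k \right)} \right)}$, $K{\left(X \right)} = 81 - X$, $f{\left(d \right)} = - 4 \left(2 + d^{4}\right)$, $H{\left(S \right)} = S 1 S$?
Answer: $\frac{38025}{9971409826} \approx 3.8134 \cdot 10^{-6}$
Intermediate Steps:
$H{\left(S \right)} = S^{2}$ ($H{\left(S \right)} = S S = S^{2}$)
$f{\left(d \right)} = -8 - 4 d^{4}$
$h{\left(k \right)} = \frac{1}{k^{2}}$
$\frac{1}{h{\left(-195 \right)} + K{\left(f{\left(-16 \right)} \right)}} = \frac{1}{\frac{1}{38025} + \left(81 - \left(-8 - 4 \left(-16\right)^{4}\right)\right)} = \frac{1}{\frac{1}{38025} + \left(81 - \left(-8 - 262144\right)\right)} = \frac{1}{\frac{1}{38025} + \left(81 - -262152\right)} = \frac{1}{\frac{1}{38025} + \left(81 + 262152\right)} = \frac{1}{\frac{1}{38025} + 262233} = \frac{1}{\frac{9971409826}{38025}} = \frac{38025}{9971409826}$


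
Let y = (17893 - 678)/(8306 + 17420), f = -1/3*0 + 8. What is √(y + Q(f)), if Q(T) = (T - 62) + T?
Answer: I*√30001172406/25726 ≈ 6.7328*I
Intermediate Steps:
f = 8 (f = -1*⅓*0 + 8 = -⅓*0 + 8 = 0 + 8 = 8)
y = 17215/25726 ≈ 0.66917
Q(T) = -62 + 2*T (Q(T) = (-62 + T) + T = -62 + 2*T)
√(y + Q(f)) = √(17215/25726 + (-62 + 2*8)) = √(17215/25726 + (-62 + 16)) = √(17215/25726 - 46) = √(-1166181/25726) = I*√30001172406/25726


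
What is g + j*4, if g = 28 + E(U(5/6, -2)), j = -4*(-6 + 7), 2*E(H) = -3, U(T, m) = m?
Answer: 21/2 ≈ 10.500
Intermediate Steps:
E(H) = -3/2 (E(H) = (1/2)*(-3) = -3/2)
j = -4 (j = -4*1 = -4)
g = 53/2 (g = 28 - 3/2 = 53/2 ≈ 26.500)
g + j*4 = 53/2 - 4*4 = 53/2 - 16 = 21/2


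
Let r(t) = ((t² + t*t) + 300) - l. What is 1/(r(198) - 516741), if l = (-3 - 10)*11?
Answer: -1/437890 ≈ -2.2837e-6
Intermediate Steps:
l = -143 (l = -13*11 = -143)
r(t) = 443 + 2*t² (r(t) = ((t² + t*t) + 300) - 1*(-143) = ((t² + t²) + 300) + 143 = (2*t² + 300) + 143 = (300 + 2*t²) + 143 = 443 + 2*t²)
1/(r(198) - 516741) = 1/((443 + 2*198²) - 516741) = 1/((443 + 2*39204) - 516741) = 1/((443 + 78408) - 516741) = 1/(78851 - 516741) = 1/(-437890) = -1/437890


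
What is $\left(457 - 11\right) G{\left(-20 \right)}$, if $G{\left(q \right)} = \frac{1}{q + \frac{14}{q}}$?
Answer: $- \frac{4460}{207} \approx -21.546$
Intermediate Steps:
$\left(457 - 11\right) G{\left(-20 \right)} = \left(457 - 11\right) \left(- \frac{20}{14 + \left(-20\right)^{2}}\right) = 446 \left(- \frac{20}{14 + 400}\right) = 446 \left(- \frac{20}{414}\right) = 446 \left(\left(-20\right) \frac{1}{414}\right) = 446 \left(- \frac{10}{207}\right) = - \frac{4460}{207}$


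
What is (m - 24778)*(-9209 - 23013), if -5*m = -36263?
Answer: 2823517194/5 ≈ 5.6470e+8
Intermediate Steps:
m = 36263/5 (m = -⅕*(-36263) = 36263/5 ≈ 7252.6)
(m - 24778)*(-9209 - 23013) = (36263/5 - 24778)*(-9209 - 23013) = -87627/5*(-32222) = 2823517194/5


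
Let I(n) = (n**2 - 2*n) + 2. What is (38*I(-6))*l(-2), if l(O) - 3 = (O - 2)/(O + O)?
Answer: 7600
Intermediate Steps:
l(O) = 3 + (-2 + O)/(2*O) (l(O) = 3 + (O - 2)/(O + O) = 3 + (-2 + O)/((2*O)) = 3 + (-2 + O)*(1/(2*O)) = 3 + (-2 + O)/(2*O))
I(n) = 2 + n**2 - 2*n
(38*I(-6))*l(-2) = (38*(2 + (-6)**2 - 2*(-6)))*(7/2 - 1/(-2)) = (38*(2 + 36 + 12))*(7/2 - 1*(-1/2)) = (38*50)*(7/2 + 1/2) = 1900*4 = 7600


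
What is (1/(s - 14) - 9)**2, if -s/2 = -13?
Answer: 11449/144 ≈ 79.507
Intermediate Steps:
s = 26 (s = -2*(-13) = 26)
(1/(s - 14) - 9)**2 = (1/(26 - 14) - 9)**2 = (1/12 - 9)**2 = (-107/12)**2 = 11449/144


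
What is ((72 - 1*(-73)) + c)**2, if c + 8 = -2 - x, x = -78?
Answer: 45369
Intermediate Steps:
c = 68 (c = -8 + (-2 - 1*(-78)) = -8 + (-2 + 78) = -8 + 76 = 68)
((72 - 1*(-73)) + c)**2 = ((72 - 1*(-73)) + 68)**2 = ((72 + 73) + 68)**2 = (145 + 68)**2 = 213**2 = 45369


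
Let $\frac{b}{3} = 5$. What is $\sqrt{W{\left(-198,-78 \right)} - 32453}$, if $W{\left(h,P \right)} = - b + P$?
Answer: $i \sqrt{32546} \approx 180.41 i$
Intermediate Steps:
$b = 15$ ($b = 3 \cdot 5 = 15$)
$W{\left(h,P \right)} = -15 + P$ ($W{\left(h,P \right)} = \left(-1\right) 15 + P = -15 + P$)
$\sqrt{W{\left(-198,-78 \right)} - 32453} = \sqrt{\left(-15 - 78\right) - 32453} = \sqrt{-93 - 32453} = \sqrt{-32546} = i \sqrt{32546}$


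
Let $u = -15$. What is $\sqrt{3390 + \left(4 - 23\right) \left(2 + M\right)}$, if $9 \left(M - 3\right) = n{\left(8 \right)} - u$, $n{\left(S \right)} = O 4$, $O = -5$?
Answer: $\frac{5 \sqrt{1190}}{3} \approx 57.494$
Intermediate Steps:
$n{\left(S \right)} = -20$ ($n{\left(S \right)} = \left(-5\right) 4 = -20$)
$M = \frac{22}{9}$ ($M = 3 + \frac{-20 - -15}{9} = 3 + \frac{-20 + 15}{9} = 3 + \frac{1}{9} \left(-5\right) = 3 - \frac{5}{9} = \frac{22}{9} \approx 2.4444$)
$\sqrt{3390 + \left(4 - 23\right) \left(2 + M\right)} = \sqrt{3390 + \left(4 - 23\right) \left(2 + \frac{22}{9}\right)} = \sqrt{3390 + \left(4 - 23\right) \frac{40}{9}} = \sqrt{3390 - \frac{760}{9}} = \sqrt{\frac{29750}{9}} = \frac{5 \sqrt{1190}}{3}$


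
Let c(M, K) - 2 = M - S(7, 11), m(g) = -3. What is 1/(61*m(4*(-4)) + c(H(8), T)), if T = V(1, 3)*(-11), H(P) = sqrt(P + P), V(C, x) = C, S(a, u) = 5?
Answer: -1/182 ≈ -0.0054945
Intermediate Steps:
H(P) = sqrt(2)*sqrt(P) (H(P) = sqrt(2*P) = sqrt(2)*sqrt(P))
T = -11 (T = 1*(-11) = -11)
c(M, K) = -3 + M (c(M, K) = 2 + (M - 1*5) = 2 + (M - 5) = 2 + (-5 + M) = -3 + M)
1/(61*m(4*(-4)) + c(H(8), T)) = 1/(61*(-3) + (-3 + sqrt(2)*sqrt(8))) = 1/(-183 + (-3 + sqrt(2)*(2*sqrt(2)))) = 1/(-183 + (-3 + 4)) = 1/(-183 + 1) = 1/(-182) = -1/182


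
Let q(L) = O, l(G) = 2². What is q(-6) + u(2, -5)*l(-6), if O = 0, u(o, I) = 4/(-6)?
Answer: -8/3 ≈ -2.6667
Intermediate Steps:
u(o, I) = -⅔ (u(o, I) = 4*(-⅙) = -⅔)
l(G) = 4
q(L) = 0
q(-6) + u(2, -5)*l(-6) = 0 - ⅔*4 = 0 - 8/3 = -8/3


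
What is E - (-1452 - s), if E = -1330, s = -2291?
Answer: -2169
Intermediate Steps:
E - (-1452 - s) = -1330 - (-1452 - 1*(-2291)) = -1330 - (-1452 + 2291) = -1330 - 1*839 = -1330 - 839 = -2169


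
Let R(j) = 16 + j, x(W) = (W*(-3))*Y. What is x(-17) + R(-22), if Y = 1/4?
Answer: 27/4 ≈ 6.7500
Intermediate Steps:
Y = 1/4 ≈ 0.25000
x(W) = -3*W/4 (x(W) = (W*(-3))*(1/4) = -3*W*(1/4) = -3*W/4)
x(-17) + R(-22) = -3/4*(-17) + (16 - 22) = 51/4 - 6 = 27/4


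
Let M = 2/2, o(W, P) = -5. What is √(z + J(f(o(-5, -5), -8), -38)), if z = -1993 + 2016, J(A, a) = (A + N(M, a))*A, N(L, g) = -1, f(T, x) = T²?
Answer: √623 ≈ 24.960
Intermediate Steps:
M = 1 (M = 2*(½) = 1)
J(A, a) = A*(-1 + A) (J(A, a) = (A - 1)*A = (-1 + A)*A = A*(-1 + A))
z = 23
√(z + J(f(o(-5, -5), -8), -38)) = √(23 + (-5)²*(-1 + (-5)²)) = √(23 + 25*(-1 + 25)) = √(23 + 25*24) = √(23 + 600) = √623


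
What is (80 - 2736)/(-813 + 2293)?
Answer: -332/185 ≈ -1.7946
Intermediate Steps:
(80 - 2736)/(-813 + 2293) = -2656/1480 = -2656*1/1480 = -332/185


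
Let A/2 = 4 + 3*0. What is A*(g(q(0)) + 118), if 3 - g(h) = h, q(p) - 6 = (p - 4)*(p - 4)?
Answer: 792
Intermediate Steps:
q(p) = 6 + (-4 + p)**2 (q(p) = 6 + (p - 4)*(p - 4) = 6 + (-4 + p)*(-4 + p) = 6 + (-4 + p)**2)
g(h) = 3 - h
A = 8 (A = 2*(4 + 3*0) = 2*(4 + 0) = 2*4 = 8)
A*(g(q(0)) + 118) = 8*((3 - (6 + (-4 + 0)**2)) + 118) = 8*((3 - (6 + (-4)**2)) + 118) = 8*((3 - (6 + 16)) + 118) = 8*((3 - 1*22) + 118) = 8*((3 - 22) + 118) = 8*(-19 + 118) = 8*99 = 792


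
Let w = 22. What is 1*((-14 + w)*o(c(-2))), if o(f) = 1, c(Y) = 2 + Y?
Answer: 8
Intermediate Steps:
1*((-14 + w)*o(c(-2))) = 1*((-14 + 22)*1) = 1*(8*1) = 1*8 = 8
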